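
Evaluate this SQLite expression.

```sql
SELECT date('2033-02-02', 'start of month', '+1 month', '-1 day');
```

2033-02-28

`start of month` rewinds 2033-02-02 to 2033-02-01.
Adding +1 month to 2033-02-01 gives 2033-03-01.
Going back 1 day from 2033-03-01 reaches 2033-02-28 (last day of February, 28 days).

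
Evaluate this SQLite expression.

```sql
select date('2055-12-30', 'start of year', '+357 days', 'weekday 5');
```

`start of year` rewinds 2055-12-30 to 2055-01-01.
Applying '+357 days' to 2055-01-01: counting 357 days forward gives 2055-12-24.
`weekday 5` advances to the next Friday; 2055-12-24 is already a Friday, so it stays at 2055-12-24.

2055-12-24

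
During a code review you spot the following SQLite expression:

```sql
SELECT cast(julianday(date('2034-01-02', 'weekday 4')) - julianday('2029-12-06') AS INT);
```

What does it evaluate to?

1491

`weekday 4` advances to the next Thursday; 2034-01-02 is a Monday, so it moves forward to 2034-01-05.
25 days remain in December 2029 after the 6th (31 − 6).
Full months from January 2030 through December 2033 contribute their day counts.
Then 5 days into January 2034.
Total: 25 + 31 + 28 + 31 + 30 + 31 + 30 + 31 + 31 + 30 + 31 + 30 + 31 + 31 + 28 + 31 + 30 + 31 + 30 + 31 + 31 + 30 + 31 + 30 + 31 + 31 + 29 + 31 + 30 + 31 + 30 + 31 + 31 + 30 + 31 + 30 + 31 + 31 + 28 + 31 + 30 + 31 + 30 + 31 + 31 + 30 + 31 + 30 + 31 + 5 = 1491.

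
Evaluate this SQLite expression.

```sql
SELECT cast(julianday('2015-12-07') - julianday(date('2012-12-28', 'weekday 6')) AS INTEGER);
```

`weekday 6` advances to the next Saturday; 2012-12-28 is a Friday, so it moves forward to 2012-12-29.
2 days remain in December 2012 after the 29th (31 − 29).
Full months from January 2013 through November 2015 contribute their day counts.
Then 7 days into December 2015.
Total: 2 + 31 + 28 + 31 + 30 + 31 + 30 + 31 + 31 + 30 + 31 + 30 + 31 + 31 + 28 + 31 + 30 + 31 + 30 + 31 + 31 + 30 + 31 + 30 + 31 + 31 + 28 + 31 + 30 + 31 + 30 + 31 + 31 + 30 + 31 + 30 + 7 = 1073.

1073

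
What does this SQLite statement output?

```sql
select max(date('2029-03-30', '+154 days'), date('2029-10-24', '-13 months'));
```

2029-08-31

date('2029-03-30', '+154 days') → 2029-08-31.
date('2029-10-24', '-13 months') → 2028-09-24.
Later of the two is 2029-08-31.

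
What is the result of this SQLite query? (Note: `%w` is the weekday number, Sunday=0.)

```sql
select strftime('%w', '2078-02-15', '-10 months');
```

First apply '-10 months': 2078-02-15 → 2077-04-15.
2077-04-15 is a Thursday; with Sunday=0 that is 4.

4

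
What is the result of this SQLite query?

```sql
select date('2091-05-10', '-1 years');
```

Adding -1 year to 2091-05-10 gives 2090-05-10.

2090-05-10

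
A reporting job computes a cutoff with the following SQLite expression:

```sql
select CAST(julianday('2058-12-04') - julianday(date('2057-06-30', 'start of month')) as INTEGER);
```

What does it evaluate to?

551

`start of month` rewinds 2057-06-30 to 2057-06-01.
29 days remain in June 2057 after the 1st (30 − 1).
Full months from July 2057 through November 2058 contribute their day counts.
Then 4 days into December 2058.
Total: 29 + 31 + 31 + 30 + 31 + 30 + 31 + 31 + 28 + 31 + 30 + 31 + 30 + 31 + 31 + 30 + 31 + 30 + 4 = 551.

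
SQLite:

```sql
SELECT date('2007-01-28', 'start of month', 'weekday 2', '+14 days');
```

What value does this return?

`start of month` rewinds 2007-01-28 to 2007-01-01.
`weekday 2` advances to the next Tuesday; 2007-01-01 is a Monday, so it moves forward to 2007-01-02.
Advancing 14 more days within January lands on 2007-01-16.

2007-01-16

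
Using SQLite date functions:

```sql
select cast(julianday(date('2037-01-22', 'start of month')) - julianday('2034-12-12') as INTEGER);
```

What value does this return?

751

`start of month` rewinds 2037-01-22 to 2037-01-01.
19 days remain in December 2034 after the 12th (31 − 12).
Full months from January 2035 through December 2036 contribute their day counts.
Then 1 day into January 2037.
Total: 19 + 31 + 28 + 31 + 30 + 31 + 30 + 31 + 31 + 30 + 31 + 30 + 31 + 31 + 29 + 31 + 30 + 31 + 30 + 31 + 31 + 30 + 31 + 30 + 31 + 1 = 751.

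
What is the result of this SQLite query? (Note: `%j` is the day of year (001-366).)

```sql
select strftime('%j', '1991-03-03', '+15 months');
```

First apply '+15 months': 1991-03-03 → 1992-06-03.
Day-of-year for 1992-06-03: days since 1992-01-01 inclusive = 155, zero-padded to 155.

155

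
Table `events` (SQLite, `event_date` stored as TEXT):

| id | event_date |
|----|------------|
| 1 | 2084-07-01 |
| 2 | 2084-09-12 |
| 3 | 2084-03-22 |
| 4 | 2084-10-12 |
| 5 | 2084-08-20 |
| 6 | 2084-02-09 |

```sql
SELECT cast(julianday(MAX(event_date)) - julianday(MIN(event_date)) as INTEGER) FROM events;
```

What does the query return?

246

MIN = 2084-02-09, MAX = 2084-10-12.
20 days remain in February 2084 after the 9th (29 − 9).
Full months from March 2084 through September 2084 contribute their day counts.
Then 12 days into October 2084.
Total: 20 + 31 + 30 + 31 + 30 + 31 + 31 + 30 + 12 = 246.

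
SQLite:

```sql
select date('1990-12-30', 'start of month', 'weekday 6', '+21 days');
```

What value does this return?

`start of month` rewinds 1990-12-30 to 1990-12-01.
`weekday 6` advances to the next Saturday; 1990-12-01 is already a Saturday, so it stays at 1990-12-01.
Advancing 21 more days within December lands on 1990-12-22.

1990-12-22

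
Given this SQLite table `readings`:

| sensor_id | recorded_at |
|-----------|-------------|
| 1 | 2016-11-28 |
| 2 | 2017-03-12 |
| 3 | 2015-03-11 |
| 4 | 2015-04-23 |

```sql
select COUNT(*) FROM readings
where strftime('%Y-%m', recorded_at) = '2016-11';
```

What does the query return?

1

Rows with year-month 2016-11: 2016-11-28 → 1.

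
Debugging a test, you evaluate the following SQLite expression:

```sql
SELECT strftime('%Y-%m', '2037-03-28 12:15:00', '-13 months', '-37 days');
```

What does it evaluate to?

2036-01

First apply '-13 months', '-37 days': 2037-03-28 12:15:00 → 2036-01-22 12:15:00.
`%Y-%m` extracts the year-month: 2036-01.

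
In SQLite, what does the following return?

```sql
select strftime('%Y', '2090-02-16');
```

2090

`%Y` extracts the 4-digit year: 2090.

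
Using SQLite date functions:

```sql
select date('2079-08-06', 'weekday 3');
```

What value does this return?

2079-08-09

`weekday 3` advances to the next Wednesday; 2079-08-06 is a Sunday, so it moves forward to 2079-08-09.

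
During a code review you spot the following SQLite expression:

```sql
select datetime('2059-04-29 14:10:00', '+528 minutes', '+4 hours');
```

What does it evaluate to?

2059-04-30 02:58:00

528 minutes = 8h 48m; +528 minutes from 2059-04-29 14:10:00 is 2059-04-29 22:58:00.
+4 hours from 2059-04-29 22:58:00 is 2059-04-30 02:58:00 (crosses midnight).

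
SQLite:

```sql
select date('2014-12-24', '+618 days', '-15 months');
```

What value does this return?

2015-06-02

Applying '+618 days' to 2014-12-24: counting 618 days forward gives 2016-09-02.
Adding -15 months to 2016-09-02 gives 2015-06-02.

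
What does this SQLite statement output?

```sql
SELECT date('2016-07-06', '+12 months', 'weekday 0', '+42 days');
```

2017-08-20

Adding +12 months to 2016-07-06 gives 2017-07-06.
`weekday 0` advances to the next Sunday; 2017-07-06 is a Thursday, so it moves forward to 2017-07-09.
Applying '+42 days' to 2017-07-09: counting 42 days forward gives 2017-08-20.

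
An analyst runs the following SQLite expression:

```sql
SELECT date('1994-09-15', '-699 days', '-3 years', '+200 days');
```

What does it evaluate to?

Applying '-699 days' to 1994-09-15: counting 699 days back gives 1992-10-16.
Adding -3 years to 1992-10-16 gives 1989-10-16.
Applying '+200 days' to 1989-10-16: counting 200 days forward gives 1990-05-04.

1990-05-04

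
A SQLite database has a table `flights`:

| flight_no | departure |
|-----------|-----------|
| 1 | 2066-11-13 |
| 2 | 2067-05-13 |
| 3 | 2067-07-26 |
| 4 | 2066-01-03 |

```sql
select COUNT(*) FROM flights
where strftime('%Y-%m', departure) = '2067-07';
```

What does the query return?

1

Rows with year-month 2067-07: 2067-07-26 → 1.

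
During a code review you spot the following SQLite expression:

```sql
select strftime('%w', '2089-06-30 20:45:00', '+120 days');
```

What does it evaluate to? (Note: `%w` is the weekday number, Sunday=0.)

First apply '+120 days': 2089-06-30 20:45:00 → 2089-10-28 20:45:00.
2089-10-28 is a Friday; with Sunday=0 that is 5.

5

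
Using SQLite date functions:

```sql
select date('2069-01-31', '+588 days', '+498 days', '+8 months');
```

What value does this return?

Applying '+588 days' to 2069-01-31: counting 588 days forward gives 2070-09-11.
Applying '+498 days' to 2070-09-11: counting 498 days forward gives 2072-01-22.
Adding +8 months to 2072-01-22 gives 2072-09-22.

2072-09-22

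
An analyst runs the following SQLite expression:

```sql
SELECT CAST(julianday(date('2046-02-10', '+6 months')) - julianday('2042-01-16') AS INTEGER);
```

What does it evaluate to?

Adding +6 months to 2046-02-10 gives 2046-08-10.
15 days remain in January 2042 after the 16th (31 − 16).
Full months from February 2042 through July 2046 contribute their day counts.
Then 10 days into August 2046.
Total: 15 + 28 + 31 + 30 + 31 + 30 + 31 + 31 + 30 + 31 + 30 + 31 + 31 + 28 + 31 + 30 + 31 + 30 + 31 + 31 + 30 + 31 + 30 + 31 + 31 + 29 + 31 + 30 + 31 + 30 + 31 + 31 + 30 + 31 + 30 + 31 + 31 + 28 + 31 + 30 + 31 + 30 + 31 + 31 + 30 + 31 + 30 + 31 + 31 + 28 + 31 + 30 + 31 + 30 + 31 + 10 = 1667.

1667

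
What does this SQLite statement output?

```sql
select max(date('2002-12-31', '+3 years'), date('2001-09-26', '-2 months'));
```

date('2002-12-31', '+3 years') → 2005-12-31.
date('2001-09-26', '-2 months') → 2001-07-26.
Later of the two is 2005-12-31.

2005-12-31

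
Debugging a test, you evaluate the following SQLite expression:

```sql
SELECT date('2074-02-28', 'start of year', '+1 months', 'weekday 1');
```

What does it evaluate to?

2074-02-05

`start of year` rewinds 2074-02-28 to 2074-01-01.
Adding +1 month to 2074-01-01 gives 2074-02-01.
`weekday 1` advances to the next Monday; 2074-02-01 is a Thursday, so it moves forward to 2074-02-05.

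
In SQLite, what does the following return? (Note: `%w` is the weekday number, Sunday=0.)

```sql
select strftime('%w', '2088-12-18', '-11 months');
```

First apply '-11 months': 2088-12-18 → 2088-01-18.
2088-01-18 is a Sunday; with Sunday=0 that is 0.

0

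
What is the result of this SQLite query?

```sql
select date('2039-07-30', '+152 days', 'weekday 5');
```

2039-12-30

Applying '+152 days' to 2039-07-30: counting 152 days forward gives 2039-12-29.
`weekday 5` advances to the next Friday; 2039-12-29 is a Thursday, so it moves forward to 2039-12-30.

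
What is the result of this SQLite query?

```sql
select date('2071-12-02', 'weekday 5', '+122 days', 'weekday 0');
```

`weekday 5` advances to the next Friday; 2071-12-02 is a Wednesday, so it moves forward to 2071-12-04.
Applying '+122 days' to 2071-12-04: counting 122 days forward gives 2072-04-04.
`weekday 0` advances to the next Sunday; 2072-04-04 is a Monday, so it moves forward to 2072-04-10.

2072-04-10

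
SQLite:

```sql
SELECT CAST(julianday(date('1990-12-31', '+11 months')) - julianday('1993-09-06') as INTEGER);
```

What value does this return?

-645

Adding +11 months to 1990-12-31 targets 1991-11-31. November 1991 has only 30 days, so SQLite normalizes the 1-day overflow forward to 1991-12-01.
30 days remain in December 1991 after the 1st (31 − 1).
Full months from January 1992 through August 1993 contribute their day counts.
Then 6 days into September 1993.
Total: 30 + 31 + 29 + 31 + 30 + 31 + 30 + 31 + 31 + 30 + 31 + 30 + 31 + 31 + 28 + 31 + 30 + 31 + 30 + 31 + 31 + 6 = 645.
The subtraction is earlier − later, so the result is −645 → -645.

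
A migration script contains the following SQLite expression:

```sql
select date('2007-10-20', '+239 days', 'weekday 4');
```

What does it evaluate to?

Applying '+239 days' to 2007-10-20: counting 239 days forward gives 2008-06-15.
`weekday 4` advances to the next Thursday; 2008-06-15 is a Sunday, so it moves forward to 2008-06-19.

2008-06-19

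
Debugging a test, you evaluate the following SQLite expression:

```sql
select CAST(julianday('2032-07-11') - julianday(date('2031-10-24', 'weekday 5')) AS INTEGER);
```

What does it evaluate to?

`weekday 5` advances to the next Friday; 2031-10-24 is already a Friday, so it stays at 2031-10-24.
7 days remain in October 2031 after the 24th (31 − 24).
Full months from November 2031 through June 2032 contribute their day counts.
Then 11 days into July 2032.
Total: 7 + 30 + 31 + 31 + 29 + 31 + 30 + 31 + 30 + 11 = 261.

261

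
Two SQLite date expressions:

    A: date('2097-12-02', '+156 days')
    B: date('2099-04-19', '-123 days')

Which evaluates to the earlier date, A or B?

A

A = 2098-05-07.
B = 2098-12-17.
A is earlier.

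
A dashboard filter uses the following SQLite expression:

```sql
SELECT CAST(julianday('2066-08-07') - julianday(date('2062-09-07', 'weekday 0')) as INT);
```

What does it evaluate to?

`weekday 0` advances to the next Sunday; 2062-09-07 is a Thursday, so it moves forward to 2062-09-10.
20 days remain in September 2062 after the 10th (30 − 10).
Full months from October 2062 through July 2066 contribute their day counts.
Then 7 days into August 2066.
Total: 20 + 31 + 30 + 31 + 31 + 28 + 31 + 30 + 31 + 30 + 31 + 31 + 30 + 31 + 30 + 31 + 31 + 29 + 31 + 30 + 31 + 30 + 31 + 31 + 30 + 31 + 30 + 31 + 31 + 28 + 31 + 30 + 31 + 30 + 31 + 31 + 30 + 31 + 30 + 31 + 31 + 28 + 31 + 30 + 31 + 30 + 31 + 7 = 1427.

1427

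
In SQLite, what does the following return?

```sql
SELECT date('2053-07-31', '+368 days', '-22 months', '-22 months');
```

2050-12-03

Applying '+368 days' to 2053-07-31: counting 368 days forward gives 2054-08-03.
Adding -22 months to 2054-08-03 gives 2052-10-03.
Adding -22 months to 2052-10-03 gives 2050-12-03.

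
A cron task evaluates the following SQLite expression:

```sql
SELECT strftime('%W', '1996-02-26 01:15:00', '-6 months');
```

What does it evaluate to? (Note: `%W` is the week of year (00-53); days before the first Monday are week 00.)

34

First apply '-6 months': 1996-02-26 01:15:00 → 1995-08-26 01:15:00.
1995-08-26 is a Saturday. SQLite's %W counts Mondays since the year started; the result is 34.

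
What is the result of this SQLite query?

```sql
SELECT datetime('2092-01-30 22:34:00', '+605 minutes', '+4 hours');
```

2092-01-31 12:39:00

605 minutes = 10h 5m; +605 minutes from 2092-01-30 22:34:00 is 2092-01-31 08:39:00 (crosses midnight).
+4 hours from 2092-01-31 08:39:00 is 2092-01-31 12:39:00.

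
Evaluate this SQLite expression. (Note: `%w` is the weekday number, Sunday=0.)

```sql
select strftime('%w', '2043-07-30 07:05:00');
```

2043-07-30 is a Thursday; with Sunday=0 that is 4.

4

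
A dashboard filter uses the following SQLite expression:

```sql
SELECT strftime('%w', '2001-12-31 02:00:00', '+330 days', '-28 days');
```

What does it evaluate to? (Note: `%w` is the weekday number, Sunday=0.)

2

First apply '+330 days', '-28 days': 2001-12-31 02:00:00 → 2002-10-29 02:00:00.
2002-10-29 is a Tuesday; with Sunday=0 that is 2.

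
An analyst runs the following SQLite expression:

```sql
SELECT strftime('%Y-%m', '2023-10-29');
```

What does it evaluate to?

2023-10

`%Y-%m` extracts the year-month: 2023-10.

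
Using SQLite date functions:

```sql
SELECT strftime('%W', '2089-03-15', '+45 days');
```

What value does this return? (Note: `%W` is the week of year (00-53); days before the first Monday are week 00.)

First apply '+45 days': 2089-03-15 → 2089-04-29.
2089-04-29 is a Friday. SQLite's %W counts Mondays since the year started; the result is 17.

17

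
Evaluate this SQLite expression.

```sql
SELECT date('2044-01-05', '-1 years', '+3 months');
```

2043-04-05

Adding -1 year to 2044-01-05 gives 2043-01-05.
Adding +3 months to 2043-01-05 gives 2043-04-05.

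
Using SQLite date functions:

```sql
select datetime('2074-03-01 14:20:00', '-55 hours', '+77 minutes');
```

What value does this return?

2074-02-27 08:37:00

-55 hours from 2074-03-01 14:20:00 is 2074-02-27 07:20:00 (crosses midnight).
77 minutes = 1h 17m; +77 minutes from 2074-02-27 07:20:00 is 2074-02-27 08:37:00.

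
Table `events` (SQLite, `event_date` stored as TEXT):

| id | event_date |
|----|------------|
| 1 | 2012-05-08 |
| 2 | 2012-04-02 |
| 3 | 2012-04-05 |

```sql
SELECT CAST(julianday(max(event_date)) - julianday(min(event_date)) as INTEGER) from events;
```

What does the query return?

MIN = 2012-04-02, MAX = 2012-05-08.
28 days remain in April 2012 after the 2nd (30 − 2).
Then 8 days into May 2012.
Total: 28 + 8 = 36.

36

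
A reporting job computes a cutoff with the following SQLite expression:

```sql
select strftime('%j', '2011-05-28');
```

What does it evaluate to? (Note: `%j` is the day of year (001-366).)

148

Day-of-year for 2011-05-28: days since 2011-01-01 inclusive = 148, zero-padded to 148.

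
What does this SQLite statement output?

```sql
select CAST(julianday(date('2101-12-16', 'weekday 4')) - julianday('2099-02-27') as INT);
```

`weekday 4` advances to the next Thursday; 2101-12-16 is a Friday, so it moves forward to 2101-12-22.
1 day remains in February 2099 after the 27th (28 − 27).
Full months from March 2099 through November 2101 contribute their day counts.
Then 22 days into December 2101.
Total: 1 + 31 + 30 + 31 + 30 + 31 + 31 + 30 + 31 + 30 + 31 + 31 + 28 + 31 + 30 + 31 + 30 + 31 + 31 + 30 + 31 + 30 + 31 + 31 + 28 + 31 + 30 + 31 + 30 + 31 + 31 + 30 + 31 + 30 + 22 = 1028.

1028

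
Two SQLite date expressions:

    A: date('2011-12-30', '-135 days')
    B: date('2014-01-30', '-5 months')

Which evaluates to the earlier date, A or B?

A

A = 2011-08-17.
B = 2013-08-30.
A is earlier.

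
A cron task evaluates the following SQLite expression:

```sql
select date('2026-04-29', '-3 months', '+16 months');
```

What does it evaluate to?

Adding -3 months to 2026-04-29 gives 2026-01-29.
Adding +16 months to 2026-01-29 gives 2027-05-29.

2027-05-29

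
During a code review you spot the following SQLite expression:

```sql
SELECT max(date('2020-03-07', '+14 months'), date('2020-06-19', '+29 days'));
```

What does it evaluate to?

2021-05-07

date('2020-03-07', '+14 months') → 2021-05-07.
date('2020-06-19', '+29 days') → 2020-07-18.
Later of the two is 2021-05-07.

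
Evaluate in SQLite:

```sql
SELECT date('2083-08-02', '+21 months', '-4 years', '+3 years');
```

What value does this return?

Adding +21 months to 2083-08-02 gives 2085-05-02.
Adding -4 years to 2085-05-02 gives 2081-05-02.
Adding +3 years to 2081-05-02 gives 2084-05-02.

2084-05-02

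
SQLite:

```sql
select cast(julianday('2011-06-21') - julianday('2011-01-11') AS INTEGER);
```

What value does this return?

20 days remain in January 2011 after the 11th (31 − 11).
February 2011: 28 days.
March 2011: 31 days.
April 2011: 30 days.
May 2011: 31 days.
Then 21 days into June 2011.
Total: 20 + 28 + 31 + 30 + 31 + 21 = 161.

161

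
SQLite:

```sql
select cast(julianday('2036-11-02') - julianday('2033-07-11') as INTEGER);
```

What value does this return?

1210

20 days remain in July 2033 after the 11th (31 − 11).
Full months from August 2033 through October 2036 contribute their day counts.
Then 2 days into November 2036.
Total: 20 + 31 + 30 + 31 + 30 + 31 + 31 + 28 + 31 + 30 + 31 + 30 + 31 + 31 + 30 + 31 + 30 + 31 + 31 + 28 + 31 + 30 + 31 + 30 + 31 + 31 + 30 + 31 + 30 + 31 + 31 + 29 + 31 + 30 + 31 + 30 + 31 + 31 + 30 + 31 + 2 = 1210.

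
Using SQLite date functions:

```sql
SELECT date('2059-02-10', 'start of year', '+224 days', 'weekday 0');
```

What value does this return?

`start of year` rewinds 2059-02-10 to 2059-01-01.
Applying '+224 days' to 2059-01-01: counting 224 days forward gives 2059-08-13.
`weekday 0` advances to the next Sunday; 2059-08-13 is a Wednesday, so it moves forward to 2059-08-17.

2059-08-17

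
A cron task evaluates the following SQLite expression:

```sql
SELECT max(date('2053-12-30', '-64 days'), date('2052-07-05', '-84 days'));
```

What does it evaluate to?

date('2053-12-30', '-64 days') → 2053-10-27.
date('2052-07-05', '-84 days') → 2052-04-12.
Later of the two is 2053-10-27.

2053-10-27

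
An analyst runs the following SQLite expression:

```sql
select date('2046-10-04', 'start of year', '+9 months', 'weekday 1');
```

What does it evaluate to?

2046-10-01

`start of year` rewinds 2046-10-04 to 2046-01-01.
Adding +9 months to 2046-01-01 gives 2046-10-01.
`weekday 1` advances to the next Monday; 2046-10-01 is already a Monday, so it stays at 2046-10-01.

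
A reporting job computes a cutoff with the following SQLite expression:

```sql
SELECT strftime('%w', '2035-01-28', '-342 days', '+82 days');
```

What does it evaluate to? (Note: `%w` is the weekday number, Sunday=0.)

6

First apply '-342 days', '+82 days': 2035-01-28 → 2034-05-13.
2034-05-13 is a Saturday; with Sunday=0 that is 6.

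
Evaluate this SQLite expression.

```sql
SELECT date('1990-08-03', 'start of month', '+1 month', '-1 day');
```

1990-08-31

`start of month` rewinds 1990-08-03 to 1990-08-01.
Adding +1 month to 1990-08-01 gives 1990-09-01.
Going back 1 day from 1990-09-01 reaches 1990-08-31 (last day of August, 31 days).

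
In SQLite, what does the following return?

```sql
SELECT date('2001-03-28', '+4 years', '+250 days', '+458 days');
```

2007-03-06

Adding +4 years to 2001-03-28 gives 2005-03-28.
Applying '+250 days' to 2005-03-28: counting 250 days forward gives 2005-12-03.
Applying '+458 days' to 2005-12-03: counting 458 days forward gives 2007-03-06.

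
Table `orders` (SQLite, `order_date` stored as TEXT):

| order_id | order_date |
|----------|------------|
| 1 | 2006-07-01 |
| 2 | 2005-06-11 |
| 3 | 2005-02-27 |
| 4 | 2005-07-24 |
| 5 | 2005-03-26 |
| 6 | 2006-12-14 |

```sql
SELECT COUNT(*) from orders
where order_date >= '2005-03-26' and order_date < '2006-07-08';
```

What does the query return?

4

Rows in [2005-03-26, 2006-07-08): 2006-07-01, 2005-06-11, 2005-07-24, 2005-03-26 → 4 rows.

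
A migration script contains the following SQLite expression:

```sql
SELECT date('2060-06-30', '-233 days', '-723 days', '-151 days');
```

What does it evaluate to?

Applying '-233 days' to 2060-06-30: counting 233 days back gives 2059-11-10.
Applying '-723 days' to 2059-11-10: counting 723 days back gives 2057-11-17.
Applying '-151 days' to 2057-11-17: counting 151 days back gives 2057-06-19.

2057-06-19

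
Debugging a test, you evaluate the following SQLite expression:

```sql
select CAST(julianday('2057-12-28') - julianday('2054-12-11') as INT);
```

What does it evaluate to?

1113

20 days remain in December 2054 after the 11th (31 − 11).
Full months from January 2055 through November 2057 contribute their day counts.
Then 28 days into December 2057.
Total: 20 + 31 + 28 + 31 + 30 + 31 + 30 + 31 + 31 + 30 + 31 + 30 + 31 + 31 + 29 + 31 + 30 + 31 + 30 + 31 + 31 + 30 + 31 + 30 + 31 + 31 + 28 + 31 + 30 + 31 + 30 + 31 + 31 + 30 + 31 + 30 + 28 = 1113.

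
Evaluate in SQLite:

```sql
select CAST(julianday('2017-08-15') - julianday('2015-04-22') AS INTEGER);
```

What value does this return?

846

8 days remain in April 2015 after the 22nd (30 − 22).
Full months from May 2015 through July 2017 contribute their day counts.
Then 15 days into August 2017.
Total: 8 + 31 + 30 + 31 + 31 + 30 + 31 + 30 + 31 + 31 + 29 + 31 + 30 + 31 + 30 + 31 + 31 + 30 + 31 + 30 + 31 + 31 + 28 + 31 + 30 + 31 + 30 + 31 + 15 = 846.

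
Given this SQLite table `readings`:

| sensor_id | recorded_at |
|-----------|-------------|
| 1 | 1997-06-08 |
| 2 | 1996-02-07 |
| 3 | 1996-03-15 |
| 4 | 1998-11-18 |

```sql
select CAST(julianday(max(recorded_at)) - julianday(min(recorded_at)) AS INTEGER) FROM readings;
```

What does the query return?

1015

MIN = 1996-02-07, MAX = 1998-11-18.
22 days remain in February 1996 after the 7th (29 − 7).
Full months from March 1996 through October 1998 contribute their day counts.
Then 18 days into November 1998.
Total: 22 + 31 + 30 + 31 + 30 + 31 + 31 + 30 + 31 + 30 + 31 + 31 + 28 + 31 + 30 + 31 + 30 + 31 + 31 + 30 + 31 + 30 + 31 + 31 + 28 + 31 + 30 + 31 + 30 + 31 + 31 + 30 + 31 + 18 = 1015.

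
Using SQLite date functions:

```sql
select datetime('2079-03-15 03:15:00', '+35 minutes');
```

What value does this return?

2079-03-15 03:50:00

+35 minutes from 2079-03-15 03:15:00 is 2079-03-15 03:50:00.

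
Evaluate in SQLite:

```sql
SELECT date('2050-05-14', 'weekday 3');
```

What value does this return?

`weekday 3` advances to the next Wednesday; 2050-05-14 is a Saturday, so it moves forward to 2050-05-18.

2050-05-18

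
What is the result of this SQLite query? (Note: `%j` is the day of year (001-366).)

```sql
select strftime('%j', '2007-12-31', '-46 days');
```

319

First apply '-46 days': 2007-12-31 → 2007-11-15.
Day-of-year for 2007-11-15: days since 2007-01-01 inclusive = 319, zero-padded to 319.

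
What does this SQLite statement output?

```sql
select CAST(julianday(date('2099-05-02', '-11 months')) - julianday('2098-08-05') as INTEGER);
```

-64

Adding -11 months to 2099-05-02 gives 2098-06-02.
28 days remain in June 2098 after the 2nd (30 − 2).
July 2098: 31 days.
Then 5 days into August 2098.
Total: 28 + 31 + 5 = 64.
The subtraction is earlier − later, so the result is −64 → -64.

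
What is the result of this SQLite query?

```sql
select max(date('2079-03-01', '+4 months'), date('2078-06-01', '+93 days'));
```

date('2079-03-01', '+4 months') → 2079-07-01.
date('2078-06-01', '+93 days') → 2078-09-02.
Later of the two is 2079-07-01.

2079-07-01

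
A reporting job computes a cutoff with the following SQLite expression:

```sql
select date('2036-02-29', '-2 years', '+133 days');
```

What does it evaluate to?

2034-07-12

Adding -2 years to 2036-02-29 targets 2034-02-29, but 2034 is not a leap year, so SQLite normalizes to 2034-03-01.
Applying '+133 days' to 2034-03-01: counting 133 days forward gives 2034-07-12.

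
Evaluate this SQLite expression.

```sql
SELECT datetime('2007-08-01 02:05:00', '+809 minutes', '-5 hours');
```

2007-08-01 10:34:00

809 minutes = 13h 29m; +809 minutes from 2007-08-01 02:05:00 is 2007-08-01 15:34:00.
-5 hours from 2007-08-01 15:34:00 is 2007-08-01 10:34:00.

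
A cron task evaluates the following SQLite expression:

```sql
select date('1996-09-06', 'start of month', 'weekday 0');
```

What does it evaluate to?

`start of month` rewinds 1996-09-06 to 1996-09-01.
`weekday 0` advances to the next Sunday; 1996-09-01 is already a Sunday, so it stays at 1996-09-01.

1996-09-01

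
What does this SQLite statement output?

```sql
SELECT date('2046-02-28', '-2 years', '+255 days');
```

Adding -2 years to 2046-02-28 gives 2044-02-28.
Applying '+255 days' to 2044-02-28: counting 255 days forward gives 2044-11-09.

2044-11-09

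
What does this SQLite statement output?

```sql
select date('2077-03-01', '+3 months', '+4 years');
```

Adding +3 months to 2077-03-01 gives 2077-06-01.
Adding +4 years to 2077-06-01 gives 2081-06-01.

2081-06-01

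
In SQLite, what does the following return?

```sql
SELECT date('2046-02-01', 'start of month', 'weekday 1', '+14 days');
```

`start of month` rewinds 2046-02-01 to 2046-02-01.
`weekday 1` advances to the next Monday; 2046-02-01 is a Thursday, so it moves forward to 2046-02-05.
Advancing 14 more days within February lands on 2046-02-19.

2046-02-19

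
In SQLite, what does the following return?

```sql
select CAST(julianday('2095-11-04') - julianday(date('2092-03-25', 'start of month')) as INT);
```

1343

`start of month` rewinds 2092-03-25 to 2092-03-01.
30 days remain in March 2092 after the 1st (31 − 1).
Full months from April 2092 through October 2095 contribute their day counts.
Then 4 days into November 2095.
Total: 30 + 30 + 31 + 30 + 31 + 31 + 30 + 31 + 30 + 31 + 31 + 28 + 31 + 30 + 31 + 30 + 31 + 31 + 30 + 31 + 30 + 31 + 31 + 28 + 31 + 30 + 31 + 30 + 31 + 31 + 30 + 31 + 30 + 31 + 31 + 28 + 31 + 30 + 31 + 30 + 31 + 31 + 30 + 31 + 4 = 1343.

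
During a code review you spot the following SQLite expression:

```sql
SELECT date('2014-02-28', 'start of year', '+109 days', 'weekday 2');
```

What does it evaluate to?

2014-04-22

`start of year` rewinds 2014-02-28 to 2014-01-01.
Applying '+109 days' to 2014-01-01: counting 109 days forward gives 2014-04-20.
`weekday 2` advances to the next Tuesday; 2014-04-20 is a Sunday, so it moves forward to 2014-04-22.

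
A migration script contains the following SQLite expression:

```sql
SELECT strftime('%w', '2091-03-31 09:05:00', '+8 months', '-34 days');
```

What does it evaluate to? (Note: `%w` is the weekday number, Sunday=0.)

0

First apply '+8 months', '-34 days': 2091-03-31 09:05:00 → 2091-10-28 09:05:00.
2091-10-28 is a Sunday; with Sunday=0 that is 0.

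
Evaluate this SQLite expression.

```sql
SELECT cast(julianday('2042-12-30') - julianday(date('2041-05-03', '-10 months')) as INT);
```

910

Adding -10 months to 2041-05-03 gives 2040-07-03.
28 days remain in July 2040 after the 3rd (31 − 3).
Full months from August 2040 through November 2042 contribute their day counts.
Then 30 days into December 2042.
Total: 28 + 31 + 30 + 31 + 30 + 31 + 31 + 28 + 31 + 30 + 31 + 30 + 31 + 31 + 30 + 31 + 30 + 31 + 31 + 28 + 31 + 30 + 31 + 30 + 31 + 31 + 30 + 31 + 30 + 30 = 910.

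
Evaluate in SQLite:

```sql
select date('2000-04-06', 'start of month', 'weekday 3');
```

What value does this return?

2000-04-05

`start of month` rewinds 2000-04-06 to 2000-04-01.
`weekday 3` advances to the next Wednesday; 2000-04-01 is a Saturday, so it moves forward to 2000-04-05.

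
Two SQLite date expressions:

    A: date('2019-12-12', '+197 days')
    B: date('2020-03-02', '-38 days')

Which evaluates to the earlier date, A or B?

B

A = 2020-06-26.
B = 2020-01-24.
B is earlier.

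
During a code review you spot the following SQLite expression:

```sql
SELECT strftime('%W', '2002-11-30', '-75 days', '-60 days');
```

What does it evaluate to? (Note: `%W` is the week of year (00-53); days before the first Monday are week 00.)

First apply '-75 days', '-60 days': 2002-11-30 → 2002-07-18.
2002-07-18 is a Thursday. SQLite's %W counts Mondays since the year started; the result is 28.

28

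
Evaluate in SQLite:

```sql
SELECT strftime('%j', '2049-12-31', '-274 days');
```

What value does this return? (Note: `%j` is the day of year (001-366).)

091

First apply '-274 days': 2049-12-31 → 2049-04-01.
Day-of-year for 2049-04-01: days since 2049-01-01 inclusive = 91, zero-padded to 091.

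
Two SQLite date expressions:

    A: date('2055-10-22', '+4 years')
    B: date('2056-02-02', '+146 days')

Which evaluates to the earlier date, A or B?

A = 2059-10-22.
B = 2056-06-27.
B is earlier.

B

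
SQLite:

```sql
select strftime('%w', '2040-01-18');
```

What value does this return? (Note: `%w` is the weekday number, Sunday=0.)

2040-01-18 is a Wednesday; with Sunday=0 that is 3.

3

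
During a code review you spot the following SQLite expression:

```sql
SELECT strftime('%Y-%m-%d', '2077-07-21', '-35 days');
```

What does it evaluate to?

First apply '-35 days': 2077-07-21 → 2077-06-16.
`%Y-%m-%d` extracts the ISO date: 2077-06-16.

2077-06-16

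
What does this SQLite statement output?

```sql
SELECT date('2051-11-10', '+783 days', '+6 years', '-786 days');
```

2057-11-06

Applying '+783 days' to 2051-11-10: counting 783 days forward gives 2054-01-01.
Adding +6 years to 2054-01-01 gives 2060-01-01.
Applying '-786 days' to 2060-01-01: counting 786 days back gives 2057-11-06.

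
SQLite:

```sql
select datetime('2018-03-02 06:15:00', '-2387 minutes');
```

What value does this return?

2018-02-28 14:28:00

2387 minutes = 39h 47m; -2387 minutes from 2018-03-02 06:15:00 is 2018-02-28 14:28:00 (crosses midnight).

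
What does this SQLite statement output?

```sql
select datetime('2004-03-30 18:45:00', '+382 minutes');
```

2004-03-31 01:07:00

382 minutes = 6h 22m; +382 minutes from 2004-03-30 18:45:00 is 2004-03-31 01:07:00 (crosses midnight).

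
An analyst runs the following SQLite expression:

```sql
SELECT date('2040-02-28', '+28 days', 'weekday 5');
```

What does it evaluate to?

February 2040 has 29 days; 1 remain after the 28th, so 2 days reach 2040-03-01.
Advancing 26 more days within March lands on 2040-03-27.
`weekday 5` advances to the next Friday; 2040-03-27 is a Tuesday, so it moves forward to 2040-03-30.

2040-03-30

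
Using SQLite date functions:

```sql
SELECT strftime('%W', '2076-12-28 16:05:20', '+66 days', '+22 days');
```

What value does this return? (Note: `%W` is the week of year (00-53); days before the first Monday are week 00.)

12

First apply '+66 days', '+22 days': 2076-12-28 16:05:20 → 2077-03-26 16:05:20.
2077-03-26 is a Friday. SQLite's %W counts Mondays since the year started; the result is 12.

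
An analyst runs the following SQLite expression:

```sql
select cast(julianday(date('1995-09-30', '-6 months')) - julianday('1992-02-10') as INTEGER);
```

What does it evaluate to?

1144

Adding -6 months to 1995-09-30 gives 1995-03-30.
19 days remain in February 1992 after the 10th (29 − 10).
Full months from March 1992 through February 1995 contribute their day counts.
Then 30 days into March 1995.
Total: 19 + 31 + 30 + 31 + 30 + 31 + 31 + 30 + 31 + 30 + 31 + 31 + 28 + 31 + 30 + 31 + 30 + 31 + 31 + 30 + 31 + 30 + 31 + 31 + 28 + 31 + 30 + 31 + 30 + 31 + 31 + 30 + 31 + 30 + 31 + 31 + 28 + 30 = 1144.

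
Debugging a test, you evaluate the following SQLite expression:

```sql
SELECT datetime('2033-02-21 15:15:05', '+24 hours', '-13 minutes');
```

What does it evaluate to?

+24 hours from 2033-02-21 15:15:05 is 2033-02-22 15:15:05 (crosses midnight).
-13 minutes from 2033-02-22 15:15:05 is 2033-02-22 15:02:05.

2033-02-22 15:02:05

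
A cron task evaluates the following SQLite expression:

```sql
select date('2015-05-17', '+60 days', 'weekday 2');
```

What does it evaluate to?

Applying '+60 days' to 2015-05-17: counting 60 days forward gives 2015-07-16.
`weekday 2` advances to the next Tuesday; 2015-07-16 is a Thursday, so it moves forward to 2015-07-21.

2015-07-21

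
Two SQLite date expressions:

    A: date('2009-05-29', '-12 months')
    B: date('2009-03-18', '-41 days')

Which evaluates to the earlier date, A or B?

A = 2008-05-29.
B = 2009-02-05.
A is earlier.

A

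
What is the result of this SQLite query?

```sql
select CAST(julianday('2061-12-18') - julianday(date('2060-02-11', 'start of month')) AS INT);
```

`start of month` rewinds 2060-02-11 to 2060-02-01.
28 days remain in February 2060 after the 1st (29 − 1).
Full months from March 2060 through November 2061 contribute their day counts.
Then 18 days into December 2061.
Total: 28 + 31 + 30 + 31 + 30 + 31 + 31 + 30 + 31 + 30 + 31 + 31 + 28 + 31 + 30 + 31 + 30 + 31 + 31 + 30 + 31 + 30 + 18 = 686.

686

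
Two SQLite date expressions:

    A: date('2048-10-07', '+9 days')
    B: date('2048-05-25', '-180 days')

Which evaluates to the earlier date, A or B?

A = 2048-10-16.
B = 2047-11-27.
B is earlier.

B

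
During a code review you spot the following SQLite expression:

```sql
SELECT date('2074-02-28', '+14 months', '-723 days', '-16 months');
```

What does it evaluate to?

Adding +14 months to 2074-02-28 gives 2075-04-28.
Applying '-723 days' to 2075-04-28: counting 723 days back gives 2073-05-05.
Adding -16 months to 2073-05-05 gives 2072-01-05.

2072-01-05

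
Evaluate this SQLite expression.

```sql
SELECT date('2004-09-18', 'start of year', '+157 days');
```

2004-06-06

`start of year` rewinds 2004-09-18 to 2004-01-01.
Applying '+157 days' to 2004-01-01: counting 157 days forward gives 2004-06-06.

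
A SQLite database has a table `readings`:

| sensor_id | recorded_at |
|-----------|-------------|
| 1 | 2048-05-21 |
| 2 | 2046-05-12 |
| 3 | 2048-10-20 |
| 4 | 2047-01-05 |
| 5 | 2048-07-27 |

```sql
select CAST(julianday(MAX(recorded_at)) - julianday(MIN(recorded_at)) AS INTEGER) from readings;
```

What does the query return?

892

MIN = 2046-05-12, MAX = 2048-10-20.
19 days remain in May 2046 after the 12th (31 − 12).
Full months from June 2046 through September 2048 contribute their day counts.
Then 20 days into October 2048.
Total: 19 + 30 + 31 + 31 + 30 + 31 + 30 + 31 + 31 + 28 + 31 + 30 + 31 + 30 + 31 + 31 + 30 + 31 + 30 + 31 + 31 + 29 + 31 + 30 + 31 + 30 + 31 + 31 + 30 + 20 = 892.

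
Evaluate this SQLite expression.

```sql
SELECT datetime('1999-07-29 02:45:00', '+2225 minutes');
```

2225 minutes = 37h 5m; +2225 minutes from 1999-07-29 02:45:00 is 1999-07-30 15:50:00 (crosses midnight).

1999-07-30 15:50:00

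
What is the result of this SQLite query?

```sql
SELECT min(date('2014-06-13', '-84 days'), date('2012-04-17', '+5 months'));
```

2012-09-17

date('2014-06-13', '-84 days') → 2014-03-21.
date('2012-04-17', '+5 months') → 2012-09-17.
Earlier of the two is 2012-09-17.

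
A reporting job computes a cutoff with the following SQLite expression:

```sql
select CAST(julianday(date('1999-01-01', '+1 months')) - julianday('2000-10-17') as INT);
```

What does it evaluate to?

-624

Adding +1 month to 1999-01-01 gives 1999-02-01.
27 days remain in February 1999 after the 1st (28 − 1).
Full months from March 1999 through September 2000 contribute their day counts.
Then 17 days into October 2000.
Total: 27 + 31 + 30 + 31 + 30 + 31 + 31 + 30 + 31 + 30 + 31 + 31 + 29 + 31 + 30 + 31 + 30 + 31 + 31 + 30 + 17 = 624.
The subtraction is earlier − later, so the result is −624 → -624.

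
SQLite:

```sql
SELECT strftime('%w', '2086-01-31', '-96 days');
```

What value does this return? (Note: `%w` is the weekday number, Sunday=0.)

6

First apply '-96 days': 2086-01-31 → 2085-10-27.
2085-10-27 is a Saturday; with Sunday=0 that is 6.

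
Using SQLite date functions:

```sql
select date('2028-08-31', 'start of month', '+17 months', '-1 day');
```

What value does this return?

`start of month` rewinds 2028-08-31 to 2028-08-01.
Adding +17 months to 2028-08-01 gives 2030-01-01.
Going back 1 day from 2030-01-01 reaches 2029-12-31 (last day of December, 31 days).

2029-12-31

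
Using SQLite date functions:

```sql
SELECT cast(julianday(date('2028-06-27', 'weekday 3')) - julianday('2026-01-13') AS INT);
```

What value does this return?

`weekday 3` advances to the next Wednesday; 2028-06-27 is a Tuesday, so it moves forward to 2028-06-28.
18 days remain in January 2026 after the 13th (31 − 13).
Full months from February 2026 through May 2028 contribute their day counts.
Then 28 days into June 2028.
Total: 18 + 28 + 31 + 30 + 31 + 30 + 31 + 31 + 30 + 31 + 30 + 31 + 31 + 28 + 31 + 30 + 31 + 30 + 31 + 31 + 30 + 31 + 30 + 31 + 31 + 29 + 31 + 30 + 31 + 28 = 897.

897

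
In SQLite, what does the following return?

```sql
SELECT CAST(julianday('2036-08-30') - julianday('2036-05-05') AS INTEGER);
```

117

26 days remain in May 2036 after the 5th (31 − 5).
June 2036: 30 days.
July 2036: 31 days.
Then 30 days into August 2036.
Total: 26 + 30 + 31 + 30 = 117.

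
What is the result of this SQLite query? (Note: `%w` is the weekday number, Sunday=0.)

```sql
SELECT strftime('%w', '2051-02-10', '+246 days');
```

6

First apply '+246 days': 2051-02-10 → 2051-10-14.
2051-10-14 is a Saturday; with Sunday=0 that is 6.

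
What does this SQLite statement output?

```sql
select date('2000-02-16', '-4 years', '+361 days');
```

Adding -4 years to 2000-02-16 gives 1996-02-16.
Applying '+361 days' to 1996-02-16: counting 361 days forward gives 1997-02-11.

1997-02-11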